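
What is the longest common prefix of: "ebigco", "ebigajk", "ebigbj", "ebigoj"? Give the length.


Words: ebigco, ebigajk, ebigbj, ebigoj
  Position 0: all 'e' => match
  Position 1: all 'b' => match
  Position 2: all 'i' => match
  Position 3: all 'g' => match
  Position 4: ('c', 'a', 'b', 'o') => mismatch, stop
LCP = "ebig" (length 4)

4


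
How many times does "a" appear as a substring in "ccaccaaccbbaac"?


Searching for "a" in "ccaccaaccbbaac"
Scanning each position:
  Position 0: "c" => no
  Position 1: "c" => no
  Position 2: "a" => MATCH
  Position 3: "c" => no
  Position 4: "c" => no
  Position 5: "a" => MATCH
  Position 6: "a" => MATCH
  Position 7: "c" => no
  Position 8: "c" => no
  Position 9: "b" => no
  Position 10: "b" => no
  Position 11: "a" => MATCH
  Position 12: "a" => MATCH
  Position 13: "c" => no
Total occurrences: 5

5


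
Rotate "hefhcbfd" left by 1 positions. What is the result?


Input: "hefhcbfd", rotate left by 1
First 1 characters: "h"
Remaining characters: "efhcbfd"
Concatenate remaining + first: "efhcbfd" + "h" = "efhcbfdh"

efhcbfdh


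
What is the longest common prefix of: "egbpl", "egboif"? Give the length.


Words: egbpl, egboif
  Position 0: all 'e' => match
  Position 1: all 'g' => match
  Position 2: all 'b' => match
  Position 3: ('p', 'o') => mismatch, stop
LCP = "egb" (length 3)

3


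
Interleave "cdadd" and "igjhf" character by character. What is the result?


Interleaving "cdadd" and "igjhf":
  Position 0: 'c' from first, 'i' from second => "ci"
  Position 1: 'd' from first, 'g' from second => "dg"
  Position 2: 'a' from first, 'j' from second => "aj"
  Position 3: 'd' from first, 'h' from second => "dh"
  Position 4: 'd' from first, 'f' from second => "df"
Result: cidgajdhdf

cidgajdhdf


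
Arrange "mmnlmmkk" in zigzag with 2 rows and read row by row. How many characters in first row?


Zigzag "mmnlmmkk" into 2 rows:
Placing characters:
  'm' => row 0
  'm' => row 1
  'n' => row 0
  'l' => row 1
  'm' => row 0
  'm' => row 1
  'k' => row 0
  'k' => row 1
Rows:
  Row 0: "mnmk"
  Row 1: "mlmk"
First row length: 4

4


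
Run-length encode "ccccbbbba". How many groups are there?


Input: ccccbbbba
Scanning for consecutive runs:
  Group 1: 'c' x 4 (positions 0-3)
  Group 2: 'b' x 4 (positions 4-7)
  Group 3: 'a' x 1 (positions 8-8)
Total groups: 3

3


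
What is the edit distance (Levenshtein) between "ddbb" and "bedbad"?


Computing edit distance: "ddbb" -> "bedbad"
DP table:
           b    e    d    b    a    d
      0    1    2    3    4    5    6
  d   1    1    2    2    3    4    5
  d   2    2    2    2    3    4    4
  b   3    2    3    3    2    3    4
  b   4    3    3    4    3    3    4
Edit distance = dp[4][6] = 4

4


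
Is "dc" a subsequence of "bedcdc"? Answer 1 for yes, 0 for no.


Check if "dc" is a subsequence of "bedcdc"
Greedy scan:
  Position 0 ('b'): no match needed
  Position 1 ('e'): no match needed
  Position 2 ('d'): matches sub[0] = 'd'
  Position 3 ('c'): matches sub[1] = 'c'
  Position 4 ('d'): no match needed
  Position 5 ('c'): no match needed
All 2 characters matched => is a subsequence

1


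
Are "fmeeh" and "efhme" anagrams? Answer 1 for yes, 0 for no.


Strings: "fmeeh", "efhme"
Sorted first:  eefhm
Sorted second: eefhm
Sorted forms match => anagrams

1


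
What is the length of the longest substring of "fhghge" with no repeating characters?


Input: "fhghge"
Sliding window (track last position of each char):
  Position 0 ('f'): window [0,0] length 1 -- new best
  Position 1 ('h'): window [0,1] length 2 -- new best
  Position 2 ('g'): window [0,2] length 3 -- new best
  Position 3 ('h'): repeat (last at 1), move window start to 2
  Position 3 ('h'): window [2,3] length 2
  Position 4 ('g'): repeat (last at 2), move window start to 3
  Position 4 ('g'): window [3,4] length 2
  Position 5 ('e'): window [3,5] length 3
Longest substring with no repeats: "fhg" with length 3

3


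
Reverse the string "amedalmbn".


Input: amedalmbn
Reading characters right to left:
  Position 8: 'n'
  Position 7: 'b'
  Position 6: 'm'
  Position 5: 'l'
  Position 4: 'a'
  Position 3: 'd'
  Position 2: 'e'
  Position 1: 'm'
  Position 0: 'a'
Reversed: nbmladema

nbmladema


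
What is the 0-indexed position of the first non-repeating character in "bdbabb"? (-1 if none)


Input: bdbabb
Character frequencies:
  'a': 1
  'b': 4
  'd': 1
Scanning left to right for freq == 1:
  Position 0 ('b'): freq=4, skip
  Position 1 ('d'): unique! => answer = 1

1


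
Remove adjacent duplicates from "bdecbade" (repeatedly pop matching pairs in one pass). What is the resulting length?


Input: bdecbade
Stack-based adjacent duplicate removal:
  Read 'b': push. Stack: b
  Read 'd': push. Stack: bd
  Read 'e': push. Stack: bde
  Read 'c': push. Stack: bdec
  Read 'b': push. Stack: bdecb
  Read 'a': push. Stack: bdecba
  Read 'd': push. Stack: bdecbad
  Read 'e': push. Stack: bdecbade
Final stack: "bdecbade" (length 8)

8


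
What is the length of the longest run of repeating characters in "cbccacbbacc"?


Input: "cbccacbbacc"
Scanning for longest run:
  Position 1 ('b'): new char, reset run to 1
  Position 2 ('c'): new char, reset run to 1
  Position 3 ('c'): continues run of 'c', length=2
  Position 4 ('a'): new char, reset run to 1
  Position 5 ('c'): new char, reset run to 1
  Position 6 ('b'): new char, reset run to 1
  Position 7 ('b'): continues run of 'b', length=2
  Position 8 ('a'): new char, reset run to 1
  Position 9 ('c'): new char, reset run to 1
  Position 10 ('c'): continues run of 'c', length=2
Longest run: 'c' with length 2

2


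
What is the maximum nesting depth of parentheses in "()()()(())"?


Input: "()()()(())"
Tracking depth:
  Position 0 '(': depth becomes 1
  Position 1 ')': depth becomes 0
  Position 2 '(': depth becomes 1
  Position 3 ')': depth becomes 0
  Position 4 '(': depth becomes 1
  Position 5 ')': depth becomes 0
  Position 6 '(': depth becomes 1
  Position 7 '(': depth becomes 2
  Position 8 ')': depth becomes 1
  Position 9 ')': depth becomes 0
Maximum depth reached: 2

2


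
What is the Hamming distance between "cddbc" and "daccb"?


Comparing "cddbc" and "daccb" position by position:
  Position 0: 'c' vs 'd' => differ
  Position 1: 'd' vs 'a' => differ
  Position 2: 'd' vs 'c' => differ
  Position 3: 'b' vs 'c' => differ
  Position 4: 'c' vs 'b' => differ
Total differences (Hamming distance): 5

5


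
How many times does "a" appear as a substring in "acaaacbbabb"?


Searching for "a" in "acaaacbbabb"
Scanning each position:
  Position 0: "a" => MATCH
  Position 1: "c" => no
  Position 2: "a" => MATCH
  Position 3: "a" => MATCH
  Position 4: "a" => MATCH
  Position 5: "c" => no
  Position 6: "b" => no
  Position 7: "b" => no
  Position 8: "a" => MATCH
  Position 9: "b" => no
  Position 10: "b" => no
Total occurrences: 5

5


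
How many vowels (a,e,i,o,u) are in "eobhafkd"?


Input: eobhafkd
Checking each character:
  'e' at position 0: vowel (running total: 1)
  'o' at position 1: vowel (running total: 2)
  'b' at position 2: consonant
  'h' at position 3: consonant
  'a' at position 4: vowel (running total: 3)
  'f' at position 5: consonant
  'k' at position 6: consonant
  'd' at position 7: consonant
Total vowels: 3

3


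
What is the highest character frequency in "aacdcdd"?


Input: aacdcdd
Character counts:
  'a': 2
  'c': 2
  'd': 3
Maximum frequency: 3

3


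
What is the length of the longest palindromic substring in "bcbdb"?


Input: "bcbdb"
Checking substrings for palindromes:
  [0:3] "bcb" (len 3) => palindrome
  [2:5] "bdb" (len 3) => palindrome
Longest palindromic substring: "bcb" with length 3

3


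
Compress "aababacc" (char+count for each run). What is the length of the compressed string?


Input: aababacc
Runs:
  'a' x 2 => "a2"
  'b' x 1 => "b1"
  'a' x 1 => "a1"
  'b' x 1 => "b1"
  'a' x 1 => "a1"
  'c' x 2 => "c2"
Compressed: "a2b1a1b1a1c2"
Compressed length: 12

12


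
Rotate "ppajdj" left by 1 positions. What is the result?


Input: "ppajdj", rotate left by 1
First 1 characters: "p"
Remaining characters: "pajdj"
Concatenate remaining + first: "pajdj" + "p" = "pajdjp"

pajdjp


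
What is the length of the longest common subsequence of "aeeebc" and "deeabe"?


LCS of "aeeebc" and "deeabe"
DP table:
           d    e    e    a    b    e
      0    0    0    0    0    0    0
  a   0    0    0    0    1    1    1
  e   0    0    1    1    1    1    2
  e   0    0    1    2    2    2    2
  e   0    0    1    2    2    2    3
  b   0    0    1    2    2    3    3
  c   0    0    1    2    2    3    3
LCS length = dp[6][6] = 3

3


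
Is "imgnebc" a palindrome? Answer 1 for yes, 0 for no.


Input: imgnebc
Reversed: cbengmi
  Compare pos 0 ('i') with pos 6 ('c'): MISMATCH
  Compare pos 1 ('m') with pos 5 ('b'): MISMATCH
  Compare pos 2 ('g') with pos 4 ('e'): MISMATCH
Result: not a palindrome

0


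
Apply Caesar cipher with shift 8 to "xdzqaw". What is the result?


Caesar cipher: shift "xdzqaw" by 8
  'x' (pos 23) + 8 = pos 5 = 'f'
  'd' (pos 3) + 8 = pos 11 = 'l'
  'z' (pos 25) + 8 = pos 7 = 'h'
  'q' (pos 16) + 8 = pos 24 = 'y'
  'a' (pos 0) + 8 = pos 8 = 'i'
  'w' (pos 22) + 8 = pos 4 = 'e'
Result: flhyie

flhyie


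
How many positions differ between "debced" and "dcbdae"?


Comparing "debced" and "dcbdae" position by position:
  Position 0: 'd' vs 'd' => same
  Position 1: 'e' vs 'c' => DIFFER
  Position 2: 'b' vs 'b' => same
  Position 3: 'c' vs 'd' => DIFFER
  Position 4: 'e' vs 'a' => DIFFER
  Position 5: 'd' vs 'e' => DIFFER
Positions that differ: 4

4


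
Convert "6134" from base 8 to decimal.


Input: "6134" in base 8
Positional expansion:
  Digit '6' (value 6) x 8^3 = 3072
  Digit '1' (value 1) x 8^2 = 64
  Digit '3' (value 3) x 8^1 = 24
  Digit '4' (value 4) x 8^0 = 4
Sum = 3164

3164


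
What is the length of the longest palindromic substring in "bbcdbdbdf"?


Input: "bbcdbdbdf"
Checking substrings for palindromes:
  [3:8] "dbdbd" (len 5) => palindrome
  [3:6] "dbd" (len 3) => palindrome
  [4:7] "bdb" (len 3) => palindrome
  [5:8] "dbd" (len 3) => palindrome
  [0:2] "bb" (len 2) => palindrome
Longest palindromic substring: "dbdbd" with length 5

5


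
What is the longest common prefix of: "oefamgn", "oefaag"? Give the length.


Words: oefamgn, oefaag
  Position 0: all 'o' => match
  Position 1: all 'e' => match
  Position 2: all 'f' => match
  Position 3: all 'a' => match
  Position 4: ('m', 'a') => mismatch, stop
LCP = "oefa" (length 4)

4


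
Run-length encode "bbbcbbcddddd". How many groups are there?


Input: bbbcbbcddddd
Scanning for consecutive runs:
  Group 1: 'b' x 3 (positions 0-2)
  Group 2: 'c' x 1 (positions 3-3)
  Group 3: 'b' x 2 (positions 4-5)
  Group 4: 'c' x 1 (positions 6-6)
  Group 5: 'd' x 5 (positions 7-11)
Total groups: 5

5


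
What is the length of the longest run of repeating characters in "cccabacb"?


Input: "cccabacb"
Scanning for longest run:
  Position 1 ('c'): continues run of 'c', length=2
  Position 2 ('c'): continues run of 'c', length=3
  Position 3 ('a'): new char, reset run to 1
  Position 4 ('b'): new char, reset run to 1
  Position 5 ('a'): new char, reset run to 1
  Position 6 ('c'): new char, reset run to 1
  Position 7 ('b'): new char, reset run to 1
Longest run: 'c' with length 3

3


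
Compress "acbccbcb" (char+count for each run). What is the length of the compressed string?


Input: acbccbcb
Runs:
  'a' x 1 => "a1"
  'c' x 1 => "c1"
  'b' x 1 => "b1"
  'c' x 2 => "c2"
  'b' x 1 => "b1"
  'c' x 1 => "c1"
  'b' x 1 => "b1"
Compressed: "a1c1b1c2b1c1b1"
Compressed length: 14

14


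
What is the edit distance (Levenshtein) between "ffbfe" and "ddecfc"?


Computing edit distance: "ffbfe" -> "ddecfc"
DP table:
           d    d    e    c    f    c
      0    1    2    3    4    5    6
  f   1    1    2    3    4    4    5
  f   2    2    2    3    4    4    5
  b   3    3    3    3    4    5    5
  f   4    4    4    4    4    4    5
  e   5    5    5    4    5    5    5
Edit distance = dp[5][6] = 5

5


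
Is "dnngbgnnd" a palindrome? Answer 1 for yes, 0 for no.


Input: dnngbgnnd
Reversed: dnngbgnnd
  Compare pos 0 ('d') with pos 8 ('d'): match
  Compare pos 1 ('n') with pos 7 ('n'): match
  Compare pos 2 ('n') with pos 6 ('n'): match
  Compare pos 3 ('g') with pos 5 ('g'): match
Result: palindrome

1


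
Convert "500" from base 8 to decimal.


Input: "500" in base 8
Positional expansion:
  Digit '5' (value 5) x 8^2 = 320
  Digit '0' (value 0) x 8^1 = 0
  Digit '0' (value 0) x 8^0 = 0
Sum = 320

320


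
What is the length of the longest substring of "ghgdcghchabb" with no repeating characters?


Input: "ghgdcghchabb"
Sliding window (track last position of each char):
  Position 0 ('g'): window [0,0] length 1 -- new best
  Position 1 ('h'): window [0,1] length 2 -- new best
  Position 2 ('g'): repeat (last at 0), move window start to 1
  Position 2 ('g'): window [1,2] length 2
  Position 3 ('d'): window [1,3] length 3 -- new best
  Position 4 ('c'): window [1,4] length 4 -- new best
  Position 5 ('g'): repeat (last at 2), move window start to 3
  Position 5 ('g'): window [3,5] length 3
  Position 6 ('h'): window [3,6] length 4
  Position 7 ('c'): repeat (last at 4), move window start to 5
  Position 7 ('c'): window [5,7] length 3
  Position 8 ('h'): repeat (last at 6), move window start to 7
  Position 8 ('h'): window [7,8] length 2
  Position 9 ('a'): window [7,9] length 3
  Position 10 ('b'): window [7,10] length 4
  Position 11 ('b'): repeat (last at 10), move window start to 11
  Position 11 ('b'): window [11,11] length 1
Longest substring with no repeats: "hgdc" with length 4

4


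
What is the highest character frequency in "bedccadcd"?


Input: bedccadcd
Character counts:
  'a': 1
  'b': 1
  'c': 3
  'd': 3
  'e': 1
Maximum frequency: 3

3


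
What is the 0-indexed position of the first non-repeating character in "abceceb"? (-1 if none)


Input: abceceb
Character frequencies:
  'a': 1
  'b': 2
  'c': 2
  'e': 2
Scanning left to right for freq == 1:
  Position 0 ('a'): unique! => answer = 0

0


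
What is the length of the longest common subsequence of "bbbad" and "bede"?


LCS of "bbbad" and "bede"
DP table:
           b    e    d    e
      0    0    0    0    0
  b   0    1    1    1    1
  b   0    1    1    1    1
  b   0    1    1    1    1
  a   0    1    1    1    1
  d   0    1    1    2    2
LCS length = dp[5][4] = 2

2


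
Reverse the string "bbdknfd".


Input: bbdknfd
Reading characters right to left:
  Position 6: 'd'
  Position 5: 'f'
  Position 4: 'n'
  Position 3: 'k'
  Position 2: 'd'
  Position 1: 'b'
  Position 0: 'b'
Reversed: dfnkdbb

dfnkdbb


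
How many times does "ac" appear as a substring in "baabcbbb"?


Searching for "ac" in "baabcbbb"
Scanning each position:
  Position 0: "ba" => no
  Position 1: "aa" => no
  Position 2: "ab" => no
  Position 3: "bc" => no
  Position 4: "cb" => no
  Position 5: "bb" => no
  Position 6: "bb" => no
Total occurrences: 0

0


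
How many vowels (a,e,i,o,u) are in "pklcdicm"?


Input: pklcdicm
Checking each character:
  'p' at position 0: consonant
  'k' at position 1: consonant
  'l' at position 2: consonant
  'c' at position 3: consonant
  'd' at position 4: consonant
  'i' at position 5: vowel (running total: 1)
  'c' at position 6: consonant
  'm' at position 7: consonant
Total vowels: 1

1


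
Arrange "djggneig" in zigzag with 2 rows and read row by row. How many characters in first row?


Zigzag "djggneig" into 2 rows:
Placing characters:
  'd' => row 0
  'j' => row 1
  'g' => row 0
  'g' => row 1
  'n' => row 0
  'e' => row 1
  'i' => row 0
  'g' => row 1
Rows:
  Row 0: "dgni"
  Row 1: "jgeg"
First row length: 4

4


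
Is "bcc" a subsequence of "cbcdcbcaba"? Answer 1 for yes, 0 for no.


Check if "bcc" is a subsequence of "cbcdcbcaba"
Greedy scan:
  Position 0 ('c'): no match needed
  Position 1 ('b'): matches sub[0] = 'b'
  Position 2 ('c'): matches sub[1] = 'c'
  Position 3 ('d'): no match needed
  Position 4 ('c'): matches sub[2] = 'c'
  Position 5 ('b'): no match needed
  Position 6 ('c'): no match needed
  Position 7 ('a'): no match needed
  Position 8 ('b'): no match needed
  Position 9 ('a'): no match needed
All 3 characters matched => is a subsequence

1


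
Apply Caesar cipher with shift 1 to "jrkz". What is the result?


Caesar cipher: shift "jrkz" by 1
  'j' (pos 9) + 1 = pos 10 = 'k'
  'r' (pos 17) + 1 = pos 18 = 's'
  'k' (pos 10) + 1 = pos 11 = 'l'
  'z' (pos 25) + 1 = pos 0 = 'a'
Result: ksla

ksla


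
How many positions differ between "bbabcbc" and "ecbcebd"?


Comparing "bbabcbc" and "ecbcebd" position by position:
  Position 0: 'b' vs 'e' => DIFFER
  Position 1: 'b' vs 'c' => DIFFER
  Position 2: 'a' vs 'b' => DIFFER
  Position 3: 'b' vs 'c' => DIFFER
  Position 4: 'c' vs 'e' => DIFFER
  Position 5: 'b' vs 'b' => same
  Position 6: 'c' vs 'd' => DIFFER
Positions that differ: 6

6


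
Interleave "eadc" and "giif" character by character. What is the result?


Interleaving "eadc" and "giif":
  Position 0: 'e' from first, 'g' from second => "eg"
  Position 1: 'a' from first, 'i' from second => "ai"
  Position 2: 'd' from first, 'i' from second => "di"
  Position 3: 'c' from first, 'f' from second => "cf"
Result: egaidicf

egaidicf


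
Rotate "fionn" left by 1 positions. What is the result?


Input: "fionn", rotate left by 1
First 1 characters: "f"
Remaining characters: "ionn"
Concatenate remaining + first: "ionn" + "f" = "ionnf"

ionnf


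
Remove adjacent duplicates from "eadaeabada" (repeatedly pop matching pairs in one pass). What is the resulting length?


Input: eadaeabada
Stack-based adjacent duplicate removal:
  Read 'e': push. Stack: e
  Read 'a': push. Stack: ea
  Read 'd': push. Stack: ead
  Read 'a': push. Stack: eada
  Read 'e': push. Stack: eadae
  Read 'a': push. Stack: eadaea
  Read 'b': push. Stack: eadaeab
  Read 'a': push. Stack: eadaeaba
  Read 'd': push. Stack: eadaeabad
  Read 'a': push. Stack: eadaeabada
Final stack: "eadaeabada" (length 10)

10


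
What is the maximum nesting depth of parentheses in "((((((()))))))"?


Input: "((((((()))))))"
Tracking depth:
  Position 0 '(': depth becomes 1
  Position 1 '(': depth becomes 2
  Position 2 '(': depth becomes 3
  Position 3 '(': depth becomes 4
  Position 4 '(': depth becomes 5
  Position 5 '(': depth becomes 6
  Position 6 '(': depth becomes 7
  Position 7 ')': depth becomes 6
  Position 8 ')': depth becomes 5
  Position 9 ')': depth becomes 4
  Position 10 ')': depth becomes 3
  Position 11 ')': depth becomes 2
  Position 12 ')': depth becomes 1
  Position 13 ')': depth becomes 0
Maximum depth reached: 7

7


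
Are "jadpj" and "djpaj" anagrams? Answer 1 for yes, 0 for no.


Strings: "jadpj", "djpaj"
Sorted first:  adjjp
Sorted second: adjjp
Sorted forms match => anagrams

1


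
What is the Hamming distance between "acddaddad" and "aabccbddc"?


Comparing "acddaddad" and "aabccbddc" position by position:
  Position 0: 'a' vs 'a' => same
  Position 1: 'c' vs 'a' => differ
  Position 2: 'd' vs 'b' => differ
  Position 3: 'd' vs 'c' => differ
  Position 4: 'a' vs 'c' => differ
  Position 5: 'd' vs 'b' => differ
  Position 6: 'd' vs 'd' => same
  Position 7: 'a' vs 'd' => differ
  Position 8: 'd' vs 'c' => differ
Total differences (Hamming distance): 7

7


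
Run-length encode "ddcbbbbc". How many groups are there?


Input: ddcbbbbc
Scanning for consecutive runs:
  Group 1: 'd' x 2 (positions 0-1)
  Group 2: 'c' x 1 (positions 2-2)
  Group 3: 'b' x 4 (positions 3-6)
  Group 4: 'c' x 1 (positions 7-7)
Total groups: 4

4


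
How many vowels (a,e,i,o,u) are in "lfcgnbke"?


Input: lfcgnbke
Checking each character:
  'l' at position 0: consonant
  'f' at position 1: consonant
  'c' at position 2: consonant
  'g' at position 3: consonant
  'n' at position 4: consonant
  'b' at position 5: consonant
  'k' at position 6: consonant
  'e' at position 7: vowel (running total: 1)
Total vowels: 1

1


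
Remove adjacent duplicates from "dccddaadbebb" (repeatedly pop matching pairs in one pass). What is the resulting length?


Input: dccddaadbebb
Stack-based adjacent duplicate removal:
  Read 'd': push. Stack: d
  Read 'c': push. Stack: dc
  Read 'c': matches stack top 'c' => pop. Stack: d
  Read 'd': matches stack top 'd' => pop. Stack: (empty)
  Read 'd': push. Stack: d
  Read 'a': push. Stack: da
  Read 'a': matches stack top 'a' => pop. Stack: d
  Read 'd': matches stack top 'd' => pop. Stack: (empty)
  Read 'b': push. Stack: b
  Read 'e': push. Stack: be
  Read 'b': push. Stack: beb
  Read 'b': matches stack top 'b' => pop. Stack: be
Final stack: "be" (length 2)

2


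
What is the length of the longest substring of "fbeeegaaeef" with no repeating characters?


Input: "fbeeegaaeef"
Sliding window (track last position of each char):
  Position 0 ('f'): window [0,0] length 1 -- new best
  Position 1 ('b'): window [0,1] length 2 -- new best
  Position 2 ('e'): window [0,2] length 3 -- new best
  Position 3 ('e'): repeat (last at 2), move window start to 3
  Position 3 ('e'): window [3,3] length 1
  Position 4 ('e'): repeat (last at 3), move window start to 4
  Position 4 ('e'): window [4,4] length 1
  Position 5 ('g'): window [4,5] length 2
  Position 6 ('a'): window [4,6] length 3
  Position 7 ('a'): repeat (last at 6), move window start to 7
  Position 7 ('a'): window [7,7] length 1
  Position 8 ('e'): window [7,8] length 2
  Position 9 ('e'): repeat (last at 8), move window start to 9
  Position 9 ('e'): window [9,9] length 1
  Position 10 ('f'): window [9,10] length 2
Longest substring with no repeats: "fbe" with length 3

3


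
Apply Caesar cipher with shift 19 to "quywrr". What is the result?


Caesar cipher: shift "quywrr" by 19
  'q' (pos 16) + 19 = pos 9 = 'j'
  'u' (pos 20) + 19 = pos 13 = 'n'
  'y' (pos 24) + 19 = pos 17 = 'r'
  'w' (pos 22) + 19 = pos 15 = 'p'
  'r' (pos 17) + 19 = pos 10 = 'k'
  'r' (pos 17) + 19 = pos 10 = 'k'
Result: jnrpkk

jnrpkk


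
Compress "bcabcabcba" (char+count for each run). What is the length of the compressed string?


Input: bcabcabcba
Runs:
  'b' x 1 => "b1"
  'c' x 1 => "c1"
  'a' x 1 => "a1"
  'b' x 1 => "b1"
  'c' x 1 => "c1"
  'a' x 1 => "a1"
  'b' x 1 => "b1"
  'c' x 1 => "c1"
  'b' x 1 => "b1"
  'a' x 1 => "a1"
Compressed: "b1c1a1b1c1a1b1c1b1a1"
Compressed length: 20

20


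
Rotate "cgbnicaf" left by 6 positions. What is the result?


Input: "cgbnicaf", rotate left by 6
First 6 characters: "cgbnic"
Remaining characters: "af"
Concatenate remaining + first: "af" + "cgbnic" = "afcgbnic"

afcgbnic


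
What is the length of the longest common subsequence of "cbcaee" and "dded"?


LCS of "cbcaee" and "dded"
DP table:
           d    d    e    d
      0    0    0    0    0
  c   0    0    0    0    0
  b   0    0    0    0    0
  c   0    0    0    0    0
  a   0    0    0    0    0
  e   0    0    0    1    1
  e   0    0    0    1    1
LCS length = dp[6][4] = 1

1


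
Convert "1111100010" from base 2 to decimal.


Input: "1111100010" in base 2
Positional expansion:
  Digit '1' (value 1) x 2^9 = 512
  Digit '1' (value 1) x 2^8 = 256
  Digit '1' (value 1) x 2^7 = 128
  Digit '1' (value 1) x 2^6 = 64
  Digit '1' (value 1) x 2^5 = 32
  Digit '0' (value 0) x 2^4 = 0
  Digit '0' (value 0) x 2^3 = 0
  Digit '0' (value 0) x 2^2 = 0
  Digit '1' (value 1) x 2^1 = 2
  Digit '0' (value 0) x 2^0 = 0
Sum = 994

994


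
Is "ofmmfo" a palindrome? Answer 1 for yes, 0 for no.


Input: ofmmfo
Reversed: ofmmfo
  Compare pos 0 ('o') with pos 5 ('o'): match
  Compare pos 1 ('f') with pos 4 ('f'): match
  Compare pos 2 ('m') with pos 3 ('m'): match
Result: palindrome

1


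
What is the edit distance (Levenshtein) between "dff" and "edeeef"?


Computing edit distance: "dff" -> "edeeef"
DP table:
           e    d    e    e    e    f
      0    1    2    3    4    5    6
  d   1    1    1    2    3    4    5
  f   2    2    2    2    3    4    4
  f   3    3    3    3    3    4    4
Edit distance = dp[3][6] = 4

4


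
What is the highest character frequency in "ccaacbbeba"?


Input: ccaacbbeba
Character counts:
  'a': 3
  'b': 3
  'c': 3
  'e': 1
Maximum frequency: 3

3


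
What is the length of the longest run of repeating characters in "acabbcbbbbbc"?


Input: "acabbcbbbbbc"
Scanning for longest run:
  Position 1 ('c'): new char, reset run to 1
  Position 2 ('a'): new char, reset run to 1
  Position 3 ('b'): new char, reset run to 1
  Position 4 ('b'): continues run of 'b', length=2
  Position 5 ('c'): new char, reset run to 1
  Position 6 ('b'): new char, reset run to 1
  Position 7 ('b'): continues run of 'b', length=2
  Position 8 ('b'): continues run of 'b', length=3
  Position 9 ('b'): continues run of 'b', length=4
  Position 10 ('b'): continues run of 'b', length=5
  Position 11 ('c'): new char, reset run to 1
Longest run: 'b' with length 5

5


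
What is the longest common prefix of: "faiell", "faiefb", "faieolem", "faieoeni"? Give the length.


Words: faiell, faiefb, faieolem, faieoeni
  Position 0: all 'f' => match
  Position 1: all 'a' => match
  Position 2: all 'i' => match
  Position 3: all 'e' => match
  Position 4: ('l', 'f', 'o', 'o') => mismatch, stop
LCP = "faie" (length 4)

4


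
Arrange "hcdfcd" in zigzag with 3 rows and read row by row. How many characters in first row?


Zigzag "hcdfcd" into 3 rows:
Placing characters:
  'h' => row 0
  'c' => row 1
  'd' => row 2
  'f' => row 1
  'c' => row 0
  'd' => row 1
Rows:
  Row 0: "hc"
  Row 1: "cfd"
  Row 2: "d"
First row length: 2

2


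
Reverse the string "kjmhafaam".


Input: kjmhafaam
Reading characters right to left:
  Position 8: 'm'
  Position 7: 'a'
  Position 6: 'a'
  Position 5: 'f'
  Position 4: 'a'
  Position 3: 'h'
  Position 2: 'm'
  Position 1: 'j'
  Position 0: 'k'
Reversed: maafahmjk

maafahmjk


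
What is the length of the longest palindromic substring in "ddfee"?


Input: "ddfee"
Checking substrings for palindromes:
  [0:2] "dd" (len 2) => palindrome
  [3:5] "ee" (len 2) => palindrome
Longest palindromic substring: "dd" with length 2

2


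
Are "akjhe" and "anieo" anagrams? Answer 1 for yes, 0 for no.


Strings: "akjhe", "anieo"
Sorted first:  aehjk
Sorted second: aeino
Differ at position 2: 'h' vs 'i' => not anagrams

0


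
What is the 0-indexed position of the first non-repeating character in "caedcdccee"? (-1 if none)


Input: caedcdccee
Character frequencies:
  'a': 1
  'c': 4
  'd': 2
  'e': 3
Scanning left to right for freq == 1:
  Position 0 ('c'): freq=4, skip
  Position 1 ('a'): unique! => answer = 1

1


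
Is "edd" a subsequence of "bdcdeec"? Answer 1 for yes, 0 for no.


Check if "edd" is a subsequence of "bdcdeec"
Greedy scan:
  Position 0 ('b'): no match needed
  Position 1 ('d'): no match needed
  Position 2 ('c'): no match needed
  Position 3 ('d'): no match needed
  Position 4 ('e'): matches sub[0] = 'e'
  Position 5 ('e'): no match needed
  Position 6 ('c'): no match needed
Only matched 1/3 characters => not a subsequence

0


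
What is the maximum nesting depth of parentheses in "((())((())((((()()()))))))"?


Input: "((())((())((((()()()))))))"
Tracking depth:
  Position 0 '(': depth becomes 1
  Position 1 '(': depth becomes 2
  Position 2 '(': depth becomes 3
  Position 3 ')': depth becomes 2
  Position 4 ')': depth becomes 1
  Position 5 '(': depth becomes 2
  Position 6 '(': depth becomes 3
  Position 7 '(': depth becomes 4
  Position 8 ')': depth becomes 3
  Position 9 ')': depth becomes 2
  Position 10 '(': depth becomes 3
  Position 11 '(': depth becomes 4
  Position 12 '(': depth becomes 5
  Position 13 '(': depth becomes 6
  Position 14 '(': depth becomes 7
  Position 15 ')': depth becomes 6
  Position 16 '(': depth becomes 7
  Position 17 ')': depth becomes 6
  Position 18 '(': depth becomes 7
  Position 19 ')': depth becomes 6
  Position 20 ')': depth becomes 5
  Position 21 ')': depth becomes 4
  Position 22 ')': depth becomes 3
  Position 23 ')': depth becomes 2
  Position 24 ')': depth becomes 1
  Position 25 ')': depth becomes 0
Maximum depth reached: 7

7


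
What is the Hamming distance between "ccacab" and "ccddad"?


Comparing "ccacab" and "ccddad" position by position:
  Position 0: 'c' vs 'c' => same
  Position 1: 'c' vs 'c' => same
  Position 2: 'a' vs 'd' => differ
  Position 3: 'c' vs 'd' => differ
  Position 4: 'a' vs 'a' => same
  Position 5: 'b' vs 'd' => differ
Total differences (Hamming distance): 3

3


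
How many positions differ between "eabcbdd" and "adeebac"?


Comparing "eabcbdd" and "adeebac" position by position:
  Position 0: 'e' vs 'a' => DIFFER
  Position 1: 'a' vs 'd' => DIFFER
  Position 2: 'b' vs 'e' => DIFFER
  Position 3: 'c' vs 'e' => DIFFER
  Position 4: 'b' vs 'b' => same
  Position 5: 'd' vs 'a' => DIFFER
  Position 6: 'd' vs 'c' => DIFFER
Positions that differ: 6

6


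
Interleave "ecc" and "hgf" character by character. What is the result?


Interleaving "ecc" and "hgf":
  Position 0: 'e' from first, 'h' from second => "eh"
  Position 1: 'c' from first, 'g' from second => "cg"
  Position 2: 'c' from first, 'f' from second => "cf"
Result: ehcgcf

ehcgcf


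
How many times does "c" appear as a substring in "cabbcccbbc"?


Searching for "c" in "cabbcccbbc"
Scanning each position:
  Position 0: "c" => MATCH
  Position 1: "a" => no
  Position 2: "b" => no
  Position 3: "b" => no
  Position 4: "c" => MATCH
  Position 5: "c" => MATCH
  Position 6: "c" => MATCH
  Position 7: "b" => no
  Position 8: "b" => no
  Position 9: "c" => MATCH
Total occurrences: 5

5


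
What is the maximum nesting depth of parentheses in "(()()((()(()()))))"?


Input: "(()()((()(()()))))"
Tracking depth:
  Position 0 '(': depth becomes 1
  Position 1 '(': depth becomes 2
  Position 2 ')': depth becomes 1
  Position 3 '(': depth becomes 2
  Position 4 ')': depth becomes 1
  Position 5 '(': depth becomes 2
  Position 6 '(': depth becomes 3
  Position 7 '(': depth becomes 4
  Position 8 ')': depth becomes 3
  Position 9 '(': depth becomes 4
  Position 10 '(': depth becomes 5
  Position 11 ')': depth becomes 4
  Position 12 '(': depth becomes 5
  Position 13 ')': depth becomes 4
  Position 14 ')': depth becomes 3
  Position 15 ')': depth becomes 2
  Position 16 ')': depth becomes 1
  Position 17 ')': depth becomes 0
Maximum depth reached: 5

5


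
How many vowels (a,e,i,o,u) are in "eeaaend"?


Input: eeaaend
Checking each character:
  'e' at position 0: vowel (running total: 1)
  'e' at position 1: vowel (running total: 2)
  'a' at position 2: vowel (running total: 3)
  'a' at position 3: vowel (running total: 4)
  'e' at position 4: vowel (running total: 5)
  'n' at position 5: consonant
  'd' at position 6: consonant
Total vowels: 5

5


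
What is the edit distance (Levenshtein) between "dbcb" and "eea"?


Computing edit distance: "dbcb" -> "eea"
DP table:
           e    e    a
      0    1    2    3
  d   1    1    2    3
  b   2    2    2    3
  c   3    3    3    3
  b   4    4    4    4
Edit distance = dp[4][3] = 4

4


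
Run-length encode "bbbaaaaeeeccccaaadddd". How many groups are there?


Input: bbbaaaaeeeccccaaadddd
Scanning for consecutive runs:
  Group 1: 'b' x 3 (positions 0-2)
  Group 2: 'a' x 4 (positions 3-6)
  Group 3: 'e' x 3 (positions 7-9)
  Group 4: 'c' x 4 (positions 10-13)
  Group 5: 'a' x 3 (positions 14-16)
  Group 6: 'd' x 4 (positions 17-20)
Total groups: 6

6


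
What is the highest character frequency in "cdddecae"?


Input: cdddecae
Character counts:
  'a': 1
  'c': 2
  'd': 3
  'e': 2
Maximum frequency: 3

3


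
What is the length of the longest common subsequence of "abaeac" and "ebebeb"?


LCS of "abaeac" and "ebebeb"
DP table:
           e    b    e    b    e    b
      0    0    0    0    0    0    0
  a   0    0    0    0    0    0    0
  b   0    0    1    1    1    1    1
  a   0    0    1    1    1    1    1
  e   0    1    1    2    2    2    2
  a   0    1    1    2    2    2    2
  c   0    1    1    2    2    2    2
LCS length = dp[6][6] = 2

2


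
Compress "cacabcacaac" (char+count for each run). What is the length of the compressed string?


Input: cacabcacaac
Runs:
  'c' x 1 => "c1"
  'a' x 1 => "a1"
  'c' x 1 => "c1"
  'a' x 1 => "a1"
  'b' x 1 => "b1"
  'c' x 1 => "c1"
  'a' x 1 => "a1"
  'c' x 1 => "c1"
  'a' x 2 => "a2"
  'c' x 1 => "c1"
Compressed: "c1a1c1a1b1c1a1c1a2c1"
Compressed length: 20

20


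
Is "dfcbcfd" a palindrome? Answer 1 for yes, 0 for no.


Input: dfcbcfd
Reversed: dfcbcfd
  Compare pos 0 ('d') with pos 6 ('d'): match
  Compare pos 1 ('f') with pos 5 ('f'): match
  Compare pos 2 ('c') with pos 4 ('c'): match
Result: palindrome

1


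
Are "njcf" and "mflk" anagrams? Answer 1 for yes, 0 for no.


Strings: "njcf", "mflk"
Sorted first:  cfjn
Sorted second: fklm
Differ at position 0: 'c' vs 'f' => not anagrams

0


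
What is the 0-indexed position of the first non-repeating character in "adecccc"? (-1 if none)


Input: adecccc
Character frequencies:
  'a': 1
  'c': 4
  'd': 1
  'e': 1
Scanning left to right for freq == 1:
  Position 0 ('a'): unique! => answer = 0

0


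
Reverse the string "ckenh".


Input: ckenh
Reading characters right to left:
  Position 4: 'h'
  Position 3: 'n'
  Position 2: 'e'
  Position 1: 'k'
  Position 0: 'c'
Reversed: hnekc

hnekc


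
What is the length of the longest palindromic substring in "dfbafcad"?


Input: "dfbafcad"
Checking substrings for palindromes:
  No multi-char palindromic substrings found
Longest palindromic substring: "d" with length 1

1


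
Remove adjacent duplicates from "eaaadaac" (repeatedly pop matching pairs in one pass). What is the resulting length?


Input: eaaadaac
Stack-based adjacent duplicate removal:
  Read 'e': push. Stack: e
  Read 'a': push. Stack: ea
  Read 'a': matches stack top 'a' => pop. Stack: e
  Read 'a': push. Stack: ea
  Read 'd': push. Stack: ead
  Read 'a': push. Stack: eada
  Read 'a': matches stack top 'a' => pop. Stack: ead
  Read 'c': push. Stack: eadc
Final stack: "eadc" (length 4)

4


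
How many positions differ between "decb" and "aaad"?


Comparing "decb" and "aaad" position by position:
  Position 0: 'd' vs 'a' => DIFFER
  Position 1: 'e' vs 'a' => DIFFER
  Position 2: 'c' vs 'a' => DIFFER
  Position 3: 'b' vs 'd' => DIFFER
Positions that differ: 4

4


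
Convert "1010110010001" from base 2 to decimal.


Input: "1010110010001" in base 2
Positional expansion:
  Digit '1' (value 1) x 2^12 = 4096
  Digit '0' (value 0) x 2^11 = 0
  Digit '1' (value 1) x 2^10 = 1024
  Digit '0' (value 0) x 2^9 = 0
  Digit '1' (value 1) x 2^8 = 256
  Digit '1' (value 1) x 2^7 = 128
  Digit '0' (value 0) x 2^6 = 0
  Digit '0' (value 0) x 2^5 = 0
  Digit '1' (value 1) x 2^4 = 16
  Digit '0' (value 0) x 2^3 = 0
  Digit '0' (value 0) x 2^2 = 0
  Digit '0' (value 0) x 2^1 = 0
  Digit '1' (value 1) x 2^0 = 1
Sum = 5521

5521


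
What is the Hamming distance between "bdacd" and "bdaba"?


Comparing "bdacd" and "bdaba" position by position:
  Position 0: 'b' vs 'b' => same
  Position 1: 'd' vs 'd' => same
  Position 2: 'a' vs 'a' => same
  Position 3: 'c' vs 'b' => differ
  Position 4: 'd' vs 'a' => differ
Total differences (Hamming distance): 2

2


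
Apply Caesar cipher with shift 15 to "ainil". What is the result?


Caesar cipher: shift "ainil" by 15
  'a' (pos 0) + 15 = pos 15 = 'p'
  'i' (pos 8) + 15 = pos 23 = 'x'
  'n' (pos 13) + 15 = pos 2 = 'c'
  'i' (pos 8) + 15 = pos 23 = 'x'
  'l' (pos 11) + 15 = pos 0 = 'a'
Result: pxcxa

pxcxa


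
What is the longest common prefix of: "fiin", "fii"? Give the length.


Words: fiin, fii
  Position 0: all 'f' => match
  Position 1: all 'i' => match
  Position 2: all 'i' => match
LCP = "fii" (length 3)

3


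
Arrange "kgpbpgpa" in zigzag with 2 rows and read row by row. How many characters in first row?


Zigzag "kgpbpgpa" into 2 rows:
Placing characters:
  'k' => row 0
  'g' => row 1
  'p' => row 0
  'b' => row 1
  'p' => row 0
  'g' => row 1
  'p' => row 0
  'a' => row 1
Rows:
  Row 0: "kppp"
  Row 1: "gbga"
First row length: 4

4


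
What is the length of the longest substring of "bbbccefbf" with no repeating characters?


Input: "bbbccefbf"
Sliding window (track last position of each char):
  Position 0 ('b'): window [0,0] length 1 -- new best
  Position 1 ('b'): repeat (last at 0), move window start to 1
  Position 1 ('b'): window [1,1] length 1
  Position 2 ('b'): repeat (last at 1), move window start to 2
  Position 2 ('b'): window [2,2] length 1
  Position 3 ('c'): window [2,3] length 2 -- new best
  Position 4 ('c'): repeat (last at 3), move window start to 4
  Position 4 ('c'): window [4,4] length 1
  Position 5 ('e'): window [4,5] length 2
  Position 6 ('f'): window [4,6] length 3 -- new best
  Position 7 ('b'): window [4,7] length 4 -- new best
  Position 8 ('f'): repeat (last at 6), move window start to 7
  Position 8 ('f'): window [7,8] length 2
Longest substring with no repeats: "cefb" with length 4

4


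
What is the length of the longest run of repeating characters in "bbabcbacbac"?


Input: "bbabcbacbac"
Scanning for longest run:
  Position 1 ('b'): continues run of 'b', length=2
  Position 2 ('a'): new char, reset run to 1
  Position 3 ('b'): new char, reset run to 1
  Position 4 ('c'): new char, reset run to 1
  Position 5 ('b'): new char, reset run to 1
  Position 6 ('a'): new char, reset run to 1
  Position 7 ('c'): new char, reset run to 1
  Position 8 ('b'): new char, reset run to 1
  Position 9 ('a'): new char, reset run to 1
  Position 10 ('c'): new char, reset run to 1
Longest run: 'b' with length 2

2


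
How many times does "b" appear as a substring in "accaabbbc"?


Searching for "b" in "accaabbbc"
Scanning each position:
  Position 0: "a" => no
  Position 1: "c" => no
  Position 2: "c" => no
  Position 3: "a" => no
  Position 4: "a" => no
  Position 5: "b" => MATCH
  Position 6: "b" => MATCH
  Position 7: "b" => MATCH
  Position 8: "c" => no
Total occurrences: 3

3


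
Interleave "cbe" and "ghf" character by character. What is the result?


Interleaving "cbe" and "ghf":
  Position 0: 'c' from first, 'g' from second => "cg"
  Position 1: 'b' from first, 'h' from second => "bh"
  Position 2: 'e' from first, 'f' from second => "ef"
Result: cgbhef

cgbhef


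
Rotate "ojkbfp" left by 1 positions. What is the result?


Input: "ojkbfp", rotate left by 1
First 1 characters: "o"
Remaining characters: "jkbfp"
Concatenate remaining + first: "jkbfp" + "o" = "jkbfpo"

jkbfpo


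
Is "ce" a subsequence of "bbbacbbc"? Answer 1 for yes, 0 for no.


Check if "ce" is a subsequence of "bbbacbbc"
Greedy scan:
  Position 0 ('b'): no match needed
  Position 1 ('b'): no match needed
  Position 2 ('b'): no match needed
  Position 3 ('a'): no match needed
  Position 4 ('c'): matches sub[0] = 'c'
  Position 5 ('b'): no match needed
  Position 6 ('b'): no match needed
  Position 7 ('c'): no match needed
Only matched 1/2 characters => not a subsequence

0


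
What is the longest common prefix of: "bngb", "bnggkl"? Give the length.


Words: bngb, bnggkl
  Position 0: all 'b' => match
  Position 1: all 'n' => match
  Position 2: all 'g' => match
  Position 3: ('b', 'g') => mismatch, stop
LCP = "bng" (length 3)

3


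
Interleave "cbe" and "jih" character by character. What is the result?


Interleaving "cbe" and "jih":
  Position 0: 'c' from first, 'j' from second => "cj"
  Position 1: 'b' from first, 'i' from second => "bi"
  Position 2: 'e' from first, 'h' from second => "eh"
Result: cjbieh

cjbieh


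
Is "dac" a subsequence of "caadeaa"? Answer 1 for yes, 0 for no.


Check if "dac" is a subsequence of "caadeaa"
Greedy scan:
  Position 0 ('c'): no match needed
  Position 1 ('a'): no match needed
  Position 2 ('a'): no match needed
  Position 3 ('d'): matches sub[0] = 'd'
  Position 4 ('e'): no match needed
  Position 5 ('a'): matches sub[1] = 'a'
  Position 6 ('a'): no match needed
Only matched 2/3 characters => not a subsequence

0
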